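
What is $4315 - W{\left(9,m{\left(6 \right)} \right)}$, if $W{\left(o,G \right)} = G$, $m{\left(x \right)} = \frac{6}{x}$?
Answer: $4314$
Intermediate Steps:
$4315 - W{\left(9,m{\left(6 \right)} \right)} = 4315 - \frac{6}{6} = 4315 - 6 \cdot \frac{1}{6} = 4315 - 1 = 4314$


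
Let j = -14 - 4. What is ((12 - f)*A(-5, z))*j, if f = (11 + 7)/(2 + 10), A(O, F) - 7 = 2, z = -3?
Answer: -1701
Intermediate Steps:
A(O, F) = 9 (A(O, F) = 7 + 2 = 9)
f = 3/2 (f = 18/12 = 18*(1/12) = 3/2 ≈ 1.5000)
j = -18
((12 - f)*A(-5, z))*j = ((12 - 1*3/2)*9)*(-18) = ((12 - 3/2)*9)*(-18) = ((21/2)*9)*(-18) = (189/2)*(-18) = -1701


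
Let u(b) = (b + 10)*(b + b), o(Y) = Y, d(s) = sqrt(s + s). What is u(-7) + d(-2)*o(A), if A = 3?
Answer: -42 + 6*I ≈ -42.0 + 6.0*I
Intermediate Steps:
d(s) = sqrt(2)*sqrt(s) (d(s) = sqrt(2*s) = sqrt(2)*sqrt(s))
u(b) = 2*b*(10 + b) (u(b) = (10 + b)*(2*b) = 2*b*(10 + b))
u(-7) + d(-2)*o(A) = 2*(-7)*(10 - 7) + (sqrt(2)*sqrt(-2))*3 = 2*(-7)*3 + (sqrt(2)*(I*sqrt(2)))*3 = -42 + (2*I)*3 = -42 + 6*I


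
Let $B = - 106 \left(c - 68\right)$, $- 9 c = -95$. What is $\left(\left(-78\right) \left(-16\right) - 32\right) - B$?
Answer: $- \frac{43858}{9} \approx -4873.1$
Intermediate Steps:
$c = \frac{95}{9}$ ($c = \left(- \frac{1}{9}\right) \left(-95\right) = \frac{95}{9} \approx 10.556$)
$B = \frac{54802}{9}$ ($B = - 106 \left(\frac{95}{9} - 68\right) = \left(-106\right) \left(- \frac{517}{9}\right) = \frac{54802}{9} \approx 6089.1$)
$\left(\left(-78\right) \left(-16\right) - 32\right) - B = \left(\left(-78\right) \left(-16\right) - 32\right) - \frac{54802}{9} = \left(1248 - 32\right) - \frac{54802}{9} = 1216 - \frac{54802}{9} = - \frac{43858}{9}$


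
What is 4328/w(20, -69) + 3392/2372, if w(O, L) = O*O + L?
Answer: 2847192/196283 ≈ 14.506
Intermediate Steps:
w(O, L) = L + O² (w(O, L) = O² + L = L + O²)
4328/w(20, -69) + 3392/2372 = 4328/(-69 + 20²) + 3392/2372 = 4328/(-69 + 400) + 3392*(1/2372) = 4328/331 + 848/593 = 2847192/196283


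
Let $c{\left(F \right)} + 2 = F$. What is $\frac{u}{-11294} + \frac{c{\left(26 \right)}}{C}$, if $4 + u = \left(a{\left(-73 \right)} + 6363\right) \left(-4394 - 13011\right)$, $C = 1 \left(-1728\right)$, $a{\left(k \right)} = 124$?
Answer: $\frac{4064618957}{406584} \approx 9997.0$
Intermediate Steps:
$c{\left(F \right)} = -2 + F$
$C = -1728$
$u = -112906239$ ($u = -4 + \left(124 + 6363\right) \left(-4394 - 13011\right) = -4 + 6487 \left(-17405\right) = -4 - 112906235 = -112906239$)
$\frac{u}{-11294} + \frac{c{\left(26 \right)}}{C} = - \frac{112906239}{-11294} + \frac{-2 + 26}{-1728} = \left(-112906239\right) \left(- \frac{1}{11294}\right) + 24 \left(- \frac{1}{1728}\right) = \frac{112906239}{11294} - \frac{1}{72} = \frac{4064618957}{406584}$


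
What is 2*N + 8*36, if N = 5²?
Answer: 338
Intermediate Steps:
N = 25
2*N + 8*36 = 2*25 + 8*36 = 50 + 288 = 338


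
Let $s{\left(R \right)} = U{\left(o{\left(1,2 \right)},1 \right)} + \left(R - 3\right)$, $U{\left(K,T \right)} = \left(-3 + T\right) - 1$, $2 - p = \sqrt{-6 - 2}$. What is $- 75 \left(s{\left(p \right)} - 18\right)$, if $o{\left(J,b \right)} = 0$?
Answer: $1650 + 150 i \sqrt{2} \approx 1650.0 + 212.13 i$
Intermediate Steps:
$p = 2 - 2 i \sqrt{2}$ ($p = 2 - \sqrt{-6 - 2} = 2 - \sqrt{-8} = 2 - 2 i \sqrt{2} \approx 2.0 - 2.8284 i$)
$U{\left(K,T \right)} = -4 + T$
$s{\left(R \right)} = -6 + R$ ($s{\left(R \right)} = \left(-4 + 1\right) + \left(R - 3\right) = -3 + \left(-3 + R\right) = -6 + R$)
$- 75 \left(s{\left(p \right)} - 18\right) = - 75 \left(\left(-6 + \left(2 - 2 i \sqrt{2}\right)\right) - 18\right) = - 75 \left(\left(-4 - 2 i \sqrt{2}\right) - 18\right) = - 75 \left(-22 - 2 i \sqrt{2}\right) = 1650 + 150 i \sqrt{2}$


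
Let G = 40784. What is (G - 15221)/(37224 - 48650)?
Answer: -25563/11426 ≈ -2.2373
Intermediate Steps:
(G - 15221)/(37224 - 48650) = (40784 - 15221)/(37224 - 48650) = 25563/(-11426) = 25563*(-1/11426) = -25563/11426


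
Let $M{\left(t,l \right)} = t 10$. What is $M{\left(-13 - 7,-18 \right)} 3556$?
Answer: $-711200$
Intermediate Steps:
$M{\left(t,l \right)} = 10 t$
$M{\left(-13 - 7,-18 \right)} 3556 = 10 \left(-13 - 7\right) 3556 = 10 \left(-20\right) 3556 = \left(-200\right) 3556 = -711200$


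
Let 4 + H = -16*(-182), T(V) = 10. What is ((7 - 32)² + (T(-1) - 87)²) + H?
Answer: 9462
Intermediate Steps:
H = 2908 (H = -4 - 16*(-182) = -4 + 2912 = 2908)
((7 - 32)² + (T(-1) - 87)²) + H = ((7 - 32)² + (10 - 87)²) + 2908 = ((-25)² + (-77)²) + 2908 = (625 + 5929) + 2908 = 6554 + 2908 = 9462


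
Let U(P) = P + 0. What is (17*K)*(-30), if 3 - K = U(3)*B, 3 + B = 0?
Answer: -6120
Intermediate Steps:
U(P) = P
B = -3 (B = -3 + 0 = -3)
K = 12 (K = 3 - 3*(-3) = 3 - 1*(-9) = 3 + 9 = 12)
(17*K)*(-30) = (17*12)*(-30) = 204*(-30) = -6120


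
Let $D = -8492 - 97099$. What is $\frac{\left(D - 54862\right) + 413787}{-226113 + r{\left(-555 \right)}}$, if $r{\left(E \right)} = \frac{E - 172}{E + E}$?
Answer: $- \frac{281200740}{250984703} \approx -1.1204$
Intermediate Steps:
$r{\left(E \right)} = \frac{-172 + E}{2 E}$
$D = -105591$
$\frac{\left(D - 54862\right) + 413787}{-226113 + r{\left(-555 \right)}} = \frac{\left(-105591 - 54862\right) + 413787}{-226113 + \frac{-172 - 555}{2 \left(-555\right)}} = \frac{-160453 + 413787}{-226113 + \frac{1}{2} \left(- \frac{1}{555}\right) \left(-727\right)} = \frac{253334}{-226113 + \frac{727}{1110}} = \frac{253334}{- \frac{250984703}{1110}} = 253334 \left(- \frac{1110}{250984703}\right) = - \frac{281200740}{250984703}$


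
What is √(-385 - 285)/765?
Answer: I*√670/765 ≈ 0.033836*I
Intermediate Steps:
√(-385 - 285)/765 = √(-670)*(1/765) = (I*√670)*(1/765) = I*√670/765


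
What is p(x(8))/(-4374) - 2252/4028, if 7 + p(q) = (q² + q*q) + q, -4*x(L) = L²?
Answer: -984995/1468206 ≈ -0.67088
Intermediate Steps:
x(L) = -L²/4
p(q) = -7 + q + 2*q² (p(q) = -7 + ((q² + q*q) + q) = -7 + ((q² + q²) + q) = -7 + (2*q² + q) = -7 + (q + 2*q²) = -7 + q + 2*q²)
p(x(8))/(-4374) - 2252/4028 = (-7 - ¼*8² + 2*(-¼*8²)²)/(-4374) - 2252/4028 = (-7 - ¼*64 + 2*(-¼*64)²)*(-1/4374) - 2252*1/4028 = (-7 - 16 + 2*(-16)²)*(-1/4374) - 563/1007 = (-7 - 16 + 2*256)*(-1/4374) - 563/1007 = (-7 - 16 + 512)*(-1/4374) - 563/1007 = 489*(-1/4374) - 563/1007 = -163/1458 - 563/1007 = -984995/1468206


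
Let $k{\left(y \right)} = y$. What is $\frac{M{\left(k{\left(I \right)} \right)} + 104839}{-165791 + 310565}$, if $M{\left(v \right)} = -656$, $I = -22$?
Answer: $\frac{104183}{144774} \approx 0.71963$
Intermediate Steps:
$\frac{M{\left(k{\left(I \right)} \right)} + 104839}{-165791 + 310565} = \frac{-656 + 104839}{-165791 + 310565} = \frac{104183}{144774}$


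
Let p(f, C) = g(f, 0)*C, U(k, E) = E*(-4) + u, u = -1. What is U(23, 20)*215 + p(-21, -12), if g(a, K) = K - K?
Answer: -17415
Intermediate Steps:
g(a, K) = 0
U(k, E) = -1 - 4*E (U(k, E) = E*(-4) - 1 = -4*E - 1 = -1 - 4*E)
p(f, C) = 0 (p(f, C) = 0*C = 0)
U(23, 20)*215 + p(-21, -12) = (-1 - 4*20)*215 + 0 = (-1 - 80)*215 + 0 = -81*215 + 0 = -17415 + 0 = -17415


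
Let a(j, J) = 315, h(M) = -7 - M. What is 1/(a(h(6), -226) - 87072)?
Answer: -1/86757 ≈ -1.1526e-5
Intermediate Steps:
1/(a(h(6), -226) - 87072) = 1/(315 - 87072) = 1/(-86757) = -1/86757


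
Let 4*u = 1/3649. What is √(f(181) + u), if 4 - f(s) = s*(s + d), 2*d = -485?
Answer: √593085686591/7298 ≈ 105.52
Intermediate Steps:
d = -485/2 (d = (½)*(-485) = -485/2 ≈ -242.50)
u = 1/14596 (u = (¼)/3649 = (¼)*(1/3649) = 1/14596 ≈ 6.8512e-5)
f(s) = 4 - s*(-485/2 + s) (f(s) = 4 - s*(s - 485/2) = 4 - s*(-485/2 + s))
√(f(181) + u) = √((4 - 1*181² + (485/2)*181) + 1/14596) = √((4 - 1*32761 + 87785/2) + 1/14596) = √((4 - 32761 + 87785/2) + 1/14596) = √(22271/2 + 1/14596) = √(162533759/14596) = √593085686591/7298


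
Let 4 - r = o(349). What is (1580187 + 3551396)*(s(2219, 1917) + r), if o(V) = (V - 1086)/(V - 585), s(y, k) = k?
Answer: 2322651965877/236 ≈ 9.8417e+9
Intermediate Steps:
o(V) = (-1086 + V)/(-585 + V)
r = 207/236 (r = 4 - (-1086 + 349)/(-585 + 349) = 4 - (-737)/(-236) = 4 - (-1)*(-737)/236 = 4 - 1*737/236 = 4 - 737/236 = 207/236 ≈ 0.87712)
(1580187 + 3551396)*(s(2219, 1917) + r) = (1580187 + 3551396)*(1917 + 207/236) = 5131583*(452619/236) = 2322651965877/236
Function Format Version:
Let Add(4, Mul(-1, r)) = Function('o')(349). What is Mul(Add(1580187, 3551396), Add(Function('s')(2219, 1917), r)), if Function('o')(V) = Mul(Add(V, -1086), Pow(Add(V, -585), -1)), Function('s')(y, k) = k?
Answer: Rational(2322651965877, 236) ≈ 9.8417e+9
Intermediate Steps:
Function('o')(V) = Mul(Pow(Add(-585, V), -1), Add(-1086, V)) (Function('o')(V) = Mul(Add(-1086, V), Pow(Add(-585, V), -1)) = Mul(Pow(Add(-585, V), -1), Add(-1086, V)))
r = Rational(207, 236) (r = Add(4, Mul(-1, Mul(Pow(Add(-585, 349), -1), Add(-1086, 349)))) = Add(4, Mul(-1, Mul(Pow(-236, -1), -737))) = Add(4, Mul(-1, Mul(Rational(-1, 236), -737))) = Add(4, Mul(-1, Rational(737, 236))) = Add(4, Rational(-737, 236)) = Rational(207, 236) ≈ 0.87712)
Mul(Add(1580187, 3551396), Add(Function('s')(2219, 1917), r)) = Mul(Add(1580187, 3551396), Add(1917, Rational(207, 236))) = Mul(5131583, Rational(452619, 236)) = Rational(2322651965877, 236)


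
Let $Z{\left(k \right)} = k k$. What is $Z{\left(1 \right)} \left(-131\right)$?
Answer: $-131$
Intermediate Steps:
$Z{\left(k \right)} = k^{2}$
$Z{\left(1 \right)} \left(-131\right) = 1^{2} \left(-131\right) = 1 \left(-131\right) = -131$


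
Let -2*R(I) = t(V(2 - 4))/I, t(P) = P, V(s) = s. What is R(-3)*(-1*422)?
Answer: 422/3 ≈ 140.67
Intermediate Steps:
R(I) = 1/I (R(I) = -(2 - 4)/(2*I) = -(-1)/I = 1/I)
R(-3)*(-1*422) = (-1*422)/(-3) = -1/3*(-422) = 422/3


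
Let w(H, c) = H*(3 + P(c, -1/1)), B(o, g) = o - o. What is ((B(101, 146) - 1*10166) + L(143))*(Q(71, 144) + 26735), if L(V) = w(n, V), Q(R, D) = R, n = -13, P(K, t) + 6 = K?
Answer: -321296716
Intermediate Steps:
B(o, g) = 0
P(K, t) = -6 + K
w(H, c) = H*(-3 + c) (w(H, c) = H*(3 + (-6 + c)) = H*(-3 + c))
L(V) = 39 - 13*V (L(V) = -13*(-3 + V) = 39 - 13*V)
((B(101, 146) - 1*10166) + L(143))*(Q(71, 144) + 26735) = ((0 - 1*10166) + (39 - 13*143))*(71 + 26735) = ((0 - 10166) + (39 - 1859))*26806 = (-10166 - 1820)*26806 = -11986*26806 = -321296716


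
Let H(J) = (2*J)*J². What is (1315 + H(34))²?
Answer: 6387685929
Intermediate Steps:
H(J) = 2*J³
(1315 + H(34))² = (1315 + 2*34³)² = (1315 + 2*39304)² = (1315 + 78608)² = 79923² = 6387685929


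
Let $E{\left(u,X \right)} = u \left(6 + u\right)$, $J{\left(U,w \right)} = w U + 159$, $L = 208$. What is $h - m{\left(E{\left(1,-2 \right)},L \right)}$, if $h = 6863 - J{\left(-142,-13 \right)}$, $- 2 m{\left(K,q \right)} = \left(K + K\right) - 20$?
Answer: $4855$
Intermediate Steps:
$J{\left(U,w \right)} = 159 + U w$ ($J{\left(U,w \right)} = U w + 159 = 159 + U w$)
$m{\left(K,q \right)} = 10 - K$ ($m{\left(K,q \right)} = - \frac{\left(K + K\right) - 20}{2} = - \frac{2 K - 20}{2} = - \frac{-20 + 2 K}{2} = 10 - K$)
$h = 4858$ ($h = 6863 - \left(159 - -1846\right) = 6863 - \left(159 + 1846\right) = 6863 - 2005 = 4858$)
$h - m{\left(E{\left(1,-2 \right)},L \right)} = 4858 - \left(10 - 1 \left(6 + 1\right)\right) = 4858 - \left(10 - 1 \cdot 7\right) = 4858 - \left(10 - 7\right) = 4858 - 3 = 4855$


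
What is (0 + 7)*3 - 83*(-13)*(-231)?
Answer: -249228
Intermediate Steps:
(0 + 7)*3 - 83*(-13)*(-231) = 7*3 + 1079*(-231) = 21 - 249249 = -249228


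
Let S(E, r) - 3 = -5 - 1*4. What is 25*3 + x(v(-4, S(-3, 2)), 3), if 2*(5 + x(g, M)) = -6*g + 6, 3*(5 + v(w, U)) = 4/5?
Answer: 436/5 ≈ 87.200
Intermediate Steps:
S(E, r) = -6 (S(E, r) = 3 + (-5 - 1*4) = 3 + (-5 - 4) = 3 - 9 = -6)
v(w, U) = -71/15 (v(w, U) = -5 + (4/5)/3 = -5 + (4*(⅕))/3 = -5 + (⅓)*(⅘) = -5 + 4/15 = -71/15)
x(g, M) = -2 - 3*g (x(g, M) = -5 + (-6*g + 6)/2 = -5 + (6 - 6*g)/2 = -5 + (3 - 3*g) = -2 - 3*g)
25*3 + x(v(-4, S(-3, 2)), 3) = 25*3 + (-2 - 3*(-71/15)) = 75 + (-2 + 71/5) = 75 + 61/5 = 436/5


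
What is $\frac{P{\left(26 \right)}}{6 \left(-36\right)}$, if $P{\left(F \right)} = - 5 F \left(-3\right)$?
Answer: $- \frac{65}{36} \approx -1.8056$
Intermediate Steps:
$P{\left(F \right)} = 15 F$
$\frac{P{\left(26 \right)}}{6 \left(-36\right)} = \frac{15 \cdot 26}{6 \left(-36\right)} = \frac{390}{-216} = 390 \left(- \frac{1}{216}\right) = - \frac{65}{36}$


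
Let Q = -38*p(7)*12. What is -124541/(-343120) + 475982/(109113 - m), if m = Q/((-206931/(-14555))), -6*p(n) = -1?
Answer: 36607884210142243/7747638751574960 ≈ 4.7250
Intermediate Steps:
p(n) = 1/6 (p(n) = -1/6*(-1) = 1/6)
Q = -76 (Q = -38*1/6*12 = -19/3*12 = -76)
m = -1106180/206931 (m = -76/((-206931/(-14555))) = -76/((-206931*(-1/14555))) = -76/206931/14555 = -76*14555/206931 = -1106180/206931 ≈ -5.3456)
-124541/(-343120) + 475982/(109113 - m) = -124541/(-343120) + 475982/(109113 - 1*(-1106180/206931)) = -124541*(-1/343120) + 475982/(109113 + 1106180/206931) = 124541/343120 + 475982/(22579968383/206931) = 124541/343120 + 475982*(206931/22579968383) = 124541/343120 + 98495431242/22579968383 = 36607884210142243/7747638751574960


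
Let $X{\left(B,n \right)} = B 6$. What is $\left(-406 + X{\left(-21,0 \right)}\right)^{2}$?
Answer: $283024$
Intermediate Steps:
$X{\left(B,n \right)} = 6 B$
$\left(-406 + X{\left(-21,0 \right)}\right)^{2} = \left(-406 + 6 \left(-21\right)\right)^{2} = \left(-406 - 126\right)^{2} = \left(-532\right)^{2} = 283024$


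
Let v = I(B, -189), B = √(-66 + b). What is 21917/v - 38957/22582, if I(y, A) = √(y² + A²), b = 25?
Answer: -38957/22582 + 21917*√2230/8920 ≈ 114.30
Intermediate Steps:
B = I*√41 (B = √(-66 + 25) = √(-41) = I*√41 ≈ 6.4031*I)
I(y, A) = √(A² + y²)
v = 4*√2230 (v = √((-189)² + (I*√41)²) = √(35721 - 41) = √35680 = 4*√2230 ≈ 188.89)
21917/v - 38957/22582 = 21917/((4*√2230)) - 38957/22582 = 21917*(√2230/8920) - 38957*1/22582 = 21917*√2230/8920 - 38957/22582 = -38957/22582 + 21917*√2230/8920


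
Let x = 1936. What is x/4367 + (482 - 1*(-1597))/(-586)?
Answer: -722227/232642 ≈ -3.1045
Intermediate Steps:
x/4367 + (482 - 1*(-1597))/(-586) = 1936/4367 + (482 - 1*(-1597))/(-586) = 1936*(1/4367) + (482 + 1597)*(-1/586) = 176/397 + 2079*(-1/586) = 176/397 - 2079/586 = -722227/232642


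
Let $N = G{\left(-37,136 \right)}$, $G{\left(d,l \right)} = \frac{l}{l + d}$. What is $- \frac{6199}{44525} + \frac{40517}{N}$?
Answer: $\frac{178597080011}{6055400} \approx 29494.0$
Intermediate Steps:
$G{\left(d,l \right)} = \frac{l}{d + l}$
$N = \frac{136}{99}$ ($N = \frac{136}{-37 + 136} = \frac{136}{99} \approx 1.3737$)
$- \frac{6199}{44525} + \frac{40517}{N} = - \frac{6199}{44525} + \frac{40517}{\frac{136}{99}} = \left(-6199\right) \frac{1}{44525} + 40517 \cdot \frac{99}{136} = - \frac{6199}{44525} + \frac{4011183}{136} = \frac{178597080011}{6055400}$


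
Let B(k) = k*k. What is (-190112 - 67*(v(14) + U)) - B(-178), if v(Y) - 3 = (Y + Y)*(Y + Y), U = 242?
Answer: -290739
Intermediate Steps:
v(Y) = 3 + 4*Y² (v(Y) = 3 + (Y + Y)*(Y + Y) = 3 + (2*Y)*(2*Y) = 3 + 4*Y²)
B(k) = k²
(-190112 - 67*(v(14) + U)) - B(-178) = (-190112 - 67*((3 + 4*14²) + 242)) - 1*(-178)² = (-190112 - 67*((3 + 4*196) + 242)) - 1*31684 = (-190112 - 67*((3 + 784) + 242)) - 31684 = (-190112 - 67*(787 + 242)) - 31684 = (-190112 - 67*1029) - 31684 = (-190112 - 1*68943) - 31684 = (-190112 - 68943) - 31684 = -259055 - 31684 = -290739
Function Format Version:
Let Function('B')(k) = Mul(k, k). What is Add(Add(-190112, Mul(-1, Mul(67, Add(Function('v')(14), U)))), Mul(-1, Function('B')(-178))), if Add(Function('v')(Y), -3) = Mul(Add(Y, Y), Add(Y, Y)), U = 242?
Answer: -290739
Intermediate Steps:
Function('v')(Y) = Add(3, Mul(4, Pow(Y, 2))) (Function('v')(Y) = Add(3, Mul(Add(Y, Y), Add(Y, Y))) = Add(3, Mul(Mul(2, Y), Mul(2, Y))) = Add(3, Mul(4, Pow(Y, 2))))
Function('B')(k) = Pow(k, 2)
Add(Add(-190112, Mul(-1, Mul(67, Add(Function('v')(14), U)))), Mul(-1, Function('B')(-178))) = Add(Add(-190112, Mul(-1, Mul(67, Add(Add(3, Mul(4, Pow(14, 2))), 242)))), Mul(-1, Pow(-178, 2))) = Add(Add(-190112, Mul(-1, Mul(67, Add(Add(3, Mul(4, 196)), 242)))), Mul(-1, 31684)) = Add(Add(-190112, Mul(-1, Mul(67, Add(Add(3, 784), 242)))), -31684) = Add(Add(-190112, Mul(-1, Mul(67, Add(787, 242)))), -31684) = Add(Add(-190112, Mul(-1, Mul(67, 1029))), -31684) = Add(Add(-190112, Mul(-1, 68943)), -31684) = Add(Add(-190112, -68943), -31684) = Add(-259055, -31684) = -290739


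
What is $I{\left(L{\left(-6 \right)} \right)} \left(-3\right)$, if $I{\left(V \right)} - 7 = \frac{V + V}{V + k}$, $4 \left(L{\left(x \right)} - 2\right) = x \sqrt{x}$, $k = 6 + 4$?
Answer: $- \frac{157}{7} + \frac{4 i \sqrt{6}}{7} \approx -22.429 + 1.3997 i$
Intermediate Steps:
$k = 10$
$L{\left(x \right)} = 2 + \frac{x^{\frac{3}{2}}}{4}$ ($L{\left(x \right)} = 2 + \frac{x \sqrt{x}}{4} = 2 + \frac{x^{\frac{3}{2}}}{4}$)
$I{\left(V \right)} = 7 + \frac{2 V}{10 + V}$ ($I{\left(V \right)} = 7 + \frac{V + V}{V + 10} = 7 + \frac{2 V}{10 + V}$)
$I{\left(L{\left(-6 \right)} \right)} \left(-3\right) = \frac{70 + 9 \left(2 + \frac{\left(-6\right)^{\frac{3}{2}}}{4}\right)}{10 + \left(2 + \frac{\left(-6\right)^{\frac{3}{2}}}{4}\right)} \left(-3\right) = \frac{70 + 9 \left(2 + \frac{\left(-6\right) i \sqrt{6}}{4}\right)}{10 + \left(2 + \frac{\left(-6\right) i \sqrt{6}}{4}\right)} \left(-3\right) = \frac{70 + 9 \left(2 - \frac{3 i \sqrt{6}}{2}\right)}{10 + \left(2 - \frac{3 i \sqrt{6}}{2}\right)} \left(-3\right) = \frac{70 + \left(18 - \frac{27 i \sqrt{6}}{2}\right)}{12 - \frac{3 i \sqrt{6}}{2}} \left(-3\right) = \frac{88 - \frac{27 i \sqrt{6}}{2}}{12 - \frac{3 i \sqrt{6}}{2}} \left(-3\right) = - \frac{3 \left(88 - \frac{27 i \sqrt{6}}{2}\right)}{12 - \frac{3 i \sqrt{6}}{2}}$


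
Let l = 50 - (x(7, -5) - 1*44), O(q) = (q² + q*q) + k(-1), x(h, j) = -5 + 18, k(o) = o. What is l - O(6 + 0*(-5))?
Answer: 10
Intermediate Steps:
x(h, j) = 13
O(q) = -1 + 2*q² (O(q) = (q² + q*q) - 1 = (q² + q²) - 1 = 2*q² - 1 = -1 + 2*q²)
l = 81 (l = 50 - (13 - 1*44) = 50 - (13 - 44) = 50 - 1*(-31) = 50 + 31 = 81)
l - O(6 + 0*(-5)) = 81 - (-1 + 2*(6 + 0*(-5))²) = 81 - (-1 + 2*(6 + 0)²) = 81 - (-1 + 2*6²) = 81 - (-1 + 2*36) = 81 - (-1 + 72) = 81 - 1*71 = 81 - 71 = 10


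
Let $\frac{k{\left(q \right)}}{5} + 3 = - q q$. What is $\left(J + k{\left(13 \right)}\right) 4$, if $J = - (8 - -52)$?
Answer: $-3680$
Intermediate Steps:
$k{\left(q \right)} = -15 - 5 q^{2}$ ($k{\left(q \right)} = -15 + 5 - q q = -15 + 5 \left(- q^{2}\right) = -15 - 5 q^{2}$)
$J = -60$ ($J = - (8 + 52) = \left(-1\right) 60 = -60$)
$\left(J + k{\left(13 \right)}\right) 4 = \left(-60 - \left(15 + 5 \cdot 13^{2}\right)\right) 4 = \left(-60 - 860\right) 4 = \left(-920\right) 4 = -3680$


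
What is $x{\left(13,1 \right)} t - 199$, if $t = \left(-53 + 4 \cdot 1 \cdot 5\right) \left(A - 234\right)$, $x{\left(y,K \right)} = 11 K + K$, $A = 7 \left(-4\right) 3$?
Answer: $125729$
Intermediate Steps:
$A = -84$ ($A = \left(-28\right) 3 = -84$)
$x{\left(y,K \right)} = 12 K$
$t = 10494$ ($t = \left(-53 + 4 \cdot 1 \cdot 5\right) \left(-84 - 234\right) = \left(-53 + 4 \cdot 5\right) \left(-318\right) = \left(-53 + 20\right) \left(-318\right) = \left(-33\right) \left(-318\right) = 10494$)
$x{\left(13,1 \right)} t - 199 = 12 \cdot 1 \cdot 10494 - 199 = 12 \cdot 10494 - 199 = 125928 - 199 = 125729$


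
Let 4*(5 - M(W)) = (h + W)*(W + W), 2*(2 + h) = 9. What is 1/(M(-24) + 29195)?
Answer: 1/28942 ≈ 3.4552e-5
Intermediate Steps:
h = 5/2 (h = -2 + (1/2)*9 = -2 + 9/2 = 5/2 ≈ 2.5000)
M(W) = 5 - W*(5/2 + W)/2 (M(W) = 5 - (5/2 + W)*(W + W)/4 = 5 - (5/2 + W)*2*W/4 = 5 - W*(5/2 + W)/2)
1/(M(-24) + 29195) = 1/((5 - 5/4*(-24) - 1/2*(-24)**2) + 29195) = 1/((5 + 30 - 1/2*576) + 29195) = 1/((5 + 30 - 288) + 29195) = 1/(-253 + 29195) = 1/28942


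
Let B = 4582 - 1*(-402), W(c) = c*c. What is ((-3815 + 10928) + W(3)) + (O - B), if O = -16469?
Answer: -14331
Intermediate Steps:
W(c) = c²
B = 4984 (B = 4582 + 402 = 4984)
((-3815 + 10928) + W(3)) + (O - B) = ((-3815 + 10928) + 3²) + (-16469 - 1*4984) = (7113 + 9) + (-16469 - 4984) = 7122 - 21453 = -14331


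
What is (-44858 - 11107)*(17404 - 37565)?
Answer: 1128310365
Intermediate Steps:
(-44858 - 11107)*(17404 - 37565) = -55965*(-20161) = 1128310365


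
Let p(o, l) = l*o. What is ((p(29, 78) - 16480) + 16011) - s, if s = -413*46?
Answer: 20791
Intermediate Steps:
s = -18998
((p(29, 78) - 16480) + 16011) - s = ((78*29 - 16480) + 16011) - 1*(-18998) = ((2262 - 16480) + 16011) + 18998 = (-14218 + 16011) + 18998 = 1793 + 18998 = 20791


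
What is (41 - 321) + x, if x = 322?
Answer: 42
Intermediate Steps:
(41 - 321) + x = (41 - 321) + 322 = -280 + 322 = 42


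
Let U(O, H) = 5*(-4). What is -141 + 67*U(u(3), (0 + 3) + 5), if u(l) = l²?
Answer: -1481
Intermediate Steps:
U(O, H) = -20
-141 + 67*U(u(3), (0 + 3) + 5) = -141 + 67*(-20) = -141 - 1340 = -1481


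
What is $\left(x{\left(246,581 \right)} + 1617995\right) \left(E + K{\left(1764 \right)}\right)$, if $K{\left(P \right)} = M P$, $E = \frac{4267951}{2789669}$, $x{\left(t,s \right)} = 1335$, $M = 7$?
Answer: $\frac{55787700998548790}{2789669} \approx 1.9998 \cdot 10^{10}$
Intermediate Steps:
$E = \frac{4267951}{2789669}$ ($E = 4267951 \cdot \frac{1}{2789669} = \frac{4267951}{2789669} \approx 1.5299$)
$K{\left(P \right)} = 7 P$
$\left(x{\left(246,581 \right)} + 1617995\right) \left(E + K{\left(1764 \right)}\right) = \left(1335 + 1617995\right) \left(\frac{4267951}{2789669} + 7 \cdot 1764\right) = 1619330 \left(\frac{4267951}{2789669} + 12348\right) = 1619330 \cdot \frac{34451100763}{2789669} = \frac{55787700998548790}{2789669}$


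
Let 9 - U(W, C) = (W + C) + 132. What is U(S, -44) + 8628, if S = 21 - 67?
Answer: 8595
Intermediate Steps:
S = -46
U(W, C) = -123 - C - W (U(W, C) = 9 - ((W + C) + 132) = 9 - ((C + W) + 132) = 9 - (132 + C + W) = 9 + (-132 - C - W) = -123 - C - W)
U(S, -44) + 8628 = (-123 - 1*(-44) - 1*(-46)) + 8628 = (-123 + 44 + 46) + 8628 = -33 + 8628 = 8595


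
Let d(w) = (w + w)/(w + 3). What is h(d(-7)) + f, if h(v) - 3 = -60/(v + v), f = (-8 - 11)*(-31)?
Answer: 4084/7 ≈ 583.43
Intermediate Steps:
d(w) = 2*w/(3 + w) (d(w) = (2*w)/(3 + w) = 2*w/(3 + w))
f = 589 (f = -19*(-31) = 589)
h(v) = 3 - 30/v (h(v) = 3 - 60/(v + v) = 3 - 60*1/(2*v) = 3 - 30/v)
h(d(-7)) + f = (3 - 30/(2*(-7)/(3 - 7))) + 589 = (3 - 30/(2*(-7)/(-4))) + 589 = (3 - 30/(2*(-7)*(-¼))) + 589 = (3 - 30/7/2) + 589 = (3 - 30*2/7) + 589 = (3 - 60/7) + 589 = -39/7 + 589 = 4084/7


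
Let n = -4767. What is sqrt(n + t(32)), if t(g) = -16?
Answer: I*sqrt(4783) ≈ 69.159*I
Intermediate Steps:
sqrt(n + t(32)) = sqrt(-4767 - 16) = sqrt(-4783) = I*sqrt(4783)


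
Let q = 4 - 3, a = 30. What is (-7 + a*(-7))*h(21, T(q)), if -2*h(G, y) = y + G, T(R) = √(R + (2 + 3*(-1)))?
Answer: 4557/2 ≈ 2278.5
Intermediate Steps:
q = 1
T(R) = √(-1 + R) (T(R) = √(R + (2 - 3)) = √(R - 1) = √(-1 + R))
h(G, y) = -G/2 - y/2 (h(G, y) = -(y + G)/2 = -(G + y)/2 = -G/2 - y/2)
(-7 + a*(-7))*h(21, T(q)) = (-7 + 30*(-7))*(-½*21 - √(-1 + 1)/2) = (-7 - 210)*(-21/2 - √0/2) = -217*(-21/2 - ½*0) = -217*(-21/2 + 0) = -217*(-21/2) = 4557/2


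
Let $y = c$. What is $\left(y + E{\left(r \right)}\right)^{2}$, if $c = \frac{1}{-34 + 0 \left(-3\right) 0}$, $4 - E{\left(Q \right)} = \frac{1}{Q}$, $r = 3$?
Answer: $\frac{137641}{10404} \approx 13.23$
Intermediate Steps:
$E{\left(Q \right)} = 4 - \frac{1}{Q}$
$c = - \frac{1}{34}$ ($c = \frac{1}{-34 + 0 \cdot 0} = \frac{1}{-34 + 0} = \frac{1}{-34} = - \frac{1}{34} \approx -0.029412$)
$y = - \frac{1}{34} \approx -0.029412$
$\left(y + E{\left(r \right)}\right)^{2} = \left(- \frac{1}{34} + \left(4 - \frac{1}{3}\right)\right)^{2} = \left(- \frac{1}{34} + \frac{11}{3}\right)^{2} = \left(\frac{371}{102}\right)^{2} = \frac{137641}{10404}$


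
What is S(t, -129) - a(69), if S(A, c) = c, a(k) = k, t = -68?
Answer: -198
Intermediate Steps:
S(t, -129) - a(69) = -129 - 1*69 = -129 - 69 = -198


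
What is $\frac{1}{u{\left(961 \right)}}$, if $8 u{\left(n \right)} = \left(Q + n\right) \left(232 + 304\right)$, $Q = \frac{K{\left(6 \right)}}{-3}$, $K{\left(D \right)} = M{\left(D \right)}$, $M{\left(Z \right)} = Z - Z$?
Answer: $\frac{1}{64387} \approx 1.5531 \cdot 10^{-5}$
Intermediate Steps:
$M{\left(Z \right)} = 0$
$K{\left(D \right)} = 0$
$Q = 0$ ($Q = \frac{1}{-3} \cdot 0 = \left(- \frac{1}{3}\right) 0 = 0$)
$u{\left(n \right)} = 67 n$ ($u{\left(n \right)} = \frac{\left(0 + n\right) \left(232 + 304\right)}{8} = \frac{n 536}{8} = \frac{536 n}{8} = 67 n$)
$\frac{1}{u{\left(961 \right)}} = \frac{1}{67 \cdot 961} = \frac{1}{64387}$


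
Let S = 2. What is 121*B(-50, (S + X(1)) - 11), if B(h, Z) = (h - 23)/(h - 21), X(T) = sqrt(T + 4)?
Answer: 8833/71 ≈ 124.41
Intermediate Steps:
X(T) = sqrt(4 + T)
B(h, Z) = (-23 + h)/(-21 + h)
121*B(-50, (S + X(1)) - 11) = 121*((-23 - 50)/(-21 - 50)) = 121*(-73/(-71)) = 121*(-1/71*(-73)) = 121*(73/71) = 8833/71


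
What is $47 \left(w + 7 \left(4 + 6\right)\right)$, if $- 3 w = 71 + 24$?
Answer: $\frac{5405}{3} \approx 1801.7$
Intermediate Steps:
$w = - \frac{95}{3}$ ($w = - \frac{71 + 24}{3} = \left(- \frac{1}{3}\right) 95 = - \frac{95}{3} \approx -31.667$)
$47 \left(w + 7 \left(4 + 6\right)\right) = 47 \left(- \frac{95}{3} + 7 \left(4 + 6\right)\right) = 47 \left(- \frac{95}{3} + 7 \cdot 10\right) = 47 \left(- \frac{95}{3} + 70\right) = 47 \cdot \frac{115}{3} = \frac{5405}{3}$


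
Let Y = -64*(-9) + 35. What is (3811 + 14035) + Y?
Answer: 18457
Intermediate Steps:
Y = 611 (Y = 576 + 35 = 611)
(3811 + 14035) + Y = (3811 + 14035) + 611 = 17846 + 611 = 18457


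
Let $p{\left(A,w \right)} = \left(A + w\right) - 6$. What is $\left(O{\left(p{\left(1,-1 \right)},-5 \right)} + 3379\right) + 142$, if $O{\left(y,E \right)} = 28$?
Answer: $3549$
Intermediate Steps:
$p{\left(A,w \right)} = -6 + A + w$
$\left(O{\left(p{\left(1,-1 \right)},-5 \right)} + 3379\right) + 142 = \left(28 + 3379\right) + 142 = 3407 + 142 = 3549$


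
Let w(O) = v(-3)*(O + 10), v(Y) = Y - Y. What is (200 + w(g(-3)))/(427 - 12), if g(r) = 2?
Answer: 40/83 ≈ 0.48193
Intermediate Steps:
v(Y) = 0
w(O) = 0 (w(O) = 0*(O + 10) = 0*(10 + O) = 0)
(200 + w(g(-3)))/(427 - 12) = (200 + 0)/(427 - 12) = 200/415 = 200*(1/415) = 40/83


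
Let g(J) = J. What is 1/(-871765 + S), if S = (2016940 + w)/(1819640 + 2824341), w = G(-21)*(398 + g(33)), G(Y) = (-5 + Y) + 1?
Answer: -4643981/4048458090300 ≈ -1.1471e-6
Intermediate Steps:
G(Y) = -4 + Y
w = -10775 (w = (-4 - 21)*(398 + 33) = -25*431 = -10775)
S = 2006165/4643981 (S = (2016940 - 10775)/(1819640 + 2824341) = 2006165/4643981 ≈ 0.43199)
1/(-871765 + S) = 1/(-871765 + 2006165/4643981) = 1/(-4048458090300/4643981) = -4643981/4048458090300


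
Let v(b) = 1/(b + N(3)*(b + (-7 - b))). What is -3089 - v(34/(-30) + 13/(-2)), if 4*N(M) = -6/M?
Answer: -191503/62 ≈ -3088.8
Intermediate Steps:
N(M) = -3/(2*M) (N(M) = (-6/M)/4 = -3/(2*M))
v(b) = 1/(7/2 + b) (v(b) = 1/(b + (-3/2/3)*(b + (-7 - b))) = 1/(b - 3/2*1/3*(-7)) = 1/(b - 1/2*(-7)) = 1/(b + 7/2) = 1/(7/2 + b))
-3089 - v(34/(-30) + 13/(-2)) = -3089 - 2/(7 + 2*(34/(-30) + 13/(-2))) = -3089 - 2/(7 + 2*(34*(-1/30) + 13*(-1/2))) = -3089 - 2/(7 + 2*(-17/15 - 13/2)) = -3089 - 2/(7 + 2*(-229/30)) = -3089 - 2/(7 - 229/15) = -3089 - 2/(-124/15) = -3089 - 2*(-15)/124 = -3089 - 1*(-15/62) = -3089 + 15/62 = -191503/62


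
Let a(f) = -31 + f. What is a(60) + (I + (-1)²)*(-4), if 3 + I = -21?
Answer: 121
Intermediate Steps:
I = -24 (I = -3 - 21 = -24)
a(60) + (I + (-1)²)*(-4) = (-31 + 60) + (-24 + (-1)²)*(-4) = 29 + (-24 + 1)*(-4) = 29 - 23*(-4) = 29 + 92 = 121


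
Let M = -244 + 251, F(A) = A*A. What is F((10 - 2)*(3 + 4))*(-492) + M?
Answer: -1542905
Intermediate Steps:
F(A) = A²
M = 7
F((10 - 2)*(3 + 4))*(-492) + M = ((10 - 2)*(3 + 4))²*(-492) + 7 = (8*7)²*(-492) + 7 = 56²*(-492) + 7 = 3136*(-492) + 7 = -1542912 + 7 = -1542905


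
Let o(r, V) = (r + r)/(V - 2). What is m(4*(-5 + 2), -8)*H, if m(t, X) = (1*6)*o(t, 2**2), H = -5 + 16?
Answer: -792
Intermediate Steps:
H = 11
o(r, V) = 2*r/(-2 + V) (o(r, V) = (2*r)/(-2 + V) = 2*r/(-2 + V))
m(t, X) = 6*t (m(t, X) = (1*6)*(2*t/(-2 + 2**2)) = 6*(2*t/(-2 + 4)) = 6*(2*t/2) = 6*(2*t*(1/2)) = 6*t)
m(4*(-5 + 2), -8)*H = (6*(4*(-5 + 2)))*11 = (6*(4*(-3)))*11 = (6*(-12))*11 = -72*11 = -792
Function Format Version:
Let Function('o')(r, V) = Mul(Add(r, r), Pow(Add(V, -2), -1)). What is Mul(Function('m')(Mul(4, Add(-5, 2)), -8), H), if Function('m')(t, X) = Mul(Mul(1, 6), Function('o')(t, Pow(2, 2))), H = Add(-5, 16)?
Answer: -792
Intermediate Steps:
H = 11
Function('o')(r, V) = Mul(2, r, Pow(Add(-2, V), -1)) (Function('o')(r, V) = Mul(Mul(2, r), Pow(Add(-2, V), -1)) = Mul(2, r, Pow(Add(-2, V), -1)))
Function('m')(t, X) = Mul(6, t) (Function('m')(t, X) = Mul(Mul(1, 6), Mul(2, t, Pow(Add(-2, Pow(2, 2)), -1))) = Mul(6, Mul(2, t, Pow(Add(-2, 4), -1))) = Mul(6, Mul(2, t, Pow(2, -1))) = Mul(6, Mul(2, t, Rational(1, 2))) = Mul(6, t))
Mul(Function('m')(Mul(4, Add(-5, 2)), -8), H) = Mul(Mul(6, Mul(4, Add(-5, 2))), 11) = Mul(Mul(6, Mul(4, -3)), 11) = Mul(Mul(6, -12), 11) = Mul(-72, 11) = -792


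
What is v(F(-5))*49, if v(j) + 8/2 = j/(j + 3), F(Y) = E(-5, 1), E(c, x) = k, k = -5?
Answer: -147/2 ≈ -73.500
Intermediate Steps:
E(c, x) = -5
F(Y) = -5
v(j) = -4 + j/(3 + j) (v(j) = -4 + j/(j + 3) = -4 + j/(3 + j))
v(F(-5))*49 = (3*(-4 - 1*(-5))/(3 - 5))*49 = (3*(-4 + 5)/(-2))*49 = (3*(-½)*1)*49 = -3/2*49 = -147/2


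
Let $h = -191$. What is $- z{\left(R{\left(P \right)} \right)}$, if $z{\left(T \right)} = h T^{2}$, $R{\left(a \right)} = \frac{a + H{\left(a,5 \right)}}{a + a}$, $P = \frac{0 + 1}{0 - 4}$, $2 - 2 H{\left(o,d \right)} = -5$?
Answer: $\frac{32279}{4} \approx 8069.8$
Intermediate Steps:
$H{\left(o,d \right)} = \frac{7}{2}$ ($H{\left(o,d \right)} = 1 - - \frac{5}{2} = 1 + \frac{5}{2} = \frac{7}{2}$)
$P = - \frac{1}{4}$ ($P = 1 \frac{1}{-4} = 1 \left(- \frac{1}{4}\right) = - \frac{1}{4} \approx -0.25$)
$R{\left(a \right)} = \frac{\frac{7}{2} + a}{2 a}$ ($R{\left(a \right)} = \frac{a + \frac{7}{2}}{a + a} = \frac{\frac{7}{2} + a}{2 a}$)
$z{\left(T \right)} = - 191 T^{2}$
$- z{\left(R{\left(P \right)} \right)} = - \left(-191\right) \left(\frac{7 + 2 \left(- \frac{1}{4}\right)}{4 \left(- \frac{1}{4}\right)}\right)^{2} = - \left(-191\right) \left(\frac{1}{4} \left(-4\right) \left(7 - \frac{1}{2}\right)\right)^{2} = - \left(-191\right) \left(\frac{1}{4} \left(-4\right) \frac{13}{2}\right)^{2} = - \left(-191\right) \left(- \frac{13}{2}\right)^{2} = - \frac{\left(-191\right) 169}{4} = \left(-1\right) \left(- \frac{32279}{4}\right) = \frac{32279}{4}$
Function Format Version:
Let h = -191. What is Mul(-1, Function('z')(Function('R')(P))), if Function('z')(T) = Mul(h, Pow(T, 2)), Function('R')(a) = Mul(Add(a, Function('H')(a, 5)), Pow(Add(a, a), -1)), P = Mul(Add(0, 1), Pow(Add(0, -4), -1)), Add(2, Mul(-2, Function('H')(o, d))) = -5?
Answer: Rational(32279, 4) ≈ 8069.8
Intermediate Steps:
Function('H')(o, d) = Rational(7, 2) (Function('H')(o, d) = Add(1, Mul(Rational(-1, 2), -5)) = Add(1, Rational(5, 2)) = Rational(7, 2))
P = Rational(-1, 4) (P = Mul(1, Pow(-4, -1)) = Mul(1, Rational(-1, 4)) = Rational(-1, 4) ≈ -0.25000)
Function('R')(a) = Mul(Rational(1, 2), Pow(a, -1), Add(Rational(7, 2), a)) (Function('R')(a) = Mul(Add(a, Rational(7, 2)), Pow(Add(a, a), -1)) = Mul(Add(Rational(7, 2), a), Pow(Mul(2, a), -1)) = Mul(Add(Rational(7, 2), a), Mul(Rational(1, 2), Pow(a, -1))) = Mul(Rational(1, 2), Pow(a, -1), Add(Rational(7, 2), a)))
Function('z')(T) = Mul(-191, Pow(T, 2))
Mul(-1, Function('z')(Function('R')(P))) = Mul(-1, Mul(-191, Pow(Mul(Rational(1, 4), Pow(Rational(-1, 4), -1), Add(7, Mul(2, Rational(-1, 4)))), 2))) = Mul(-1, Mul(-191, Pow(Mul(Rational(1, 4), -4, Add(7, Rational(-1, 2))), 2))) = Mul(-1, Mul(-191, Pow(Mul(Rational(1, 4), -4, Rational(13, 2)), 2))) = Mul(-1, Mul(-191, Pow(Rational(-13, 2), 2))) = Mul(-1, Mul(-191, Rational(169, 4))) = Mul(-1, Rational(-32279, 4)) = Rational(32279, 4)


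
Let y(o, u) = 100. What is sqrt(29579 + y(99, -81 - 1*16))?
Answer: sqrt(29679) ≈ 172.28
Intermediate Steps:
sqrt(29579 + y(99, -81 - 1*16)) = sqrt(29579 + 100) = sqrt(29679)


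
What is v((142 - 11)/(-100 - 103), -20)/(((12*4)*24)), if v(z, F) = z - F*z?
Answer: -131/11136 ≈ -0.011764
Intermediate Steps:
v(z, F) = z - F*z
v((142 - 11)/(-100 - 103), -20)/(((12*4)*24)) = (((142 - 11)/(-100 - 103))*(1 - 1*(-20)))/(((12*4)*24)) = ((131/(-203))*(1 + 20))/((48*24)) = ((131*(-1/203))*21)/1152 = -131/203*21*(1/1152) = -393/29*1/1152 = -131/11136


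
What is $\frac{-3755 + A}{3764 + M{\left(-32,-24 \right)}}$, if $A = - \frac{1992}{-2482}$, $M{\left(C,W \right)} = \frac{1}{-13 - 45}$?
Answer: $- \frac{270219622}{270923951} \approx -0.9974$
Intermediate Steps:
$M{\left(C,W \right)} = - \frac{1}{58}$ ($M{\left(C,W \right)} = \frac{1}{-58} = - \frac{1}{58}$)
$A = \frac{996}{1241}$ ($A = \left(-1992\right) \left(- \frac{1}{2482}\right) = \frac{996}{1241} \approx 0.80258$)
$\frac{-3755 + A}{3764 + M{\left(-32,-24 \right)}} = \frac{-3755 + \frac{996}{1241}}{3764 - \frac{1}{58}} = - \frac{4658959}{1241 \cdot \frac{218311}{58}} = \left(- \frac{4658959}{1241}\right) \frac{58}{218311} = - \frac{270219622}{270923951}$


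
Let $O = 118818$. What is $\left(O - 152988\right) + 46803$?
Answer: $12633$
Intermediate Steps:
$\left(O - 152988\right) + 46803 = \left(118818 - 152988\right) + 46803 = -34170 + 46803 = 12633$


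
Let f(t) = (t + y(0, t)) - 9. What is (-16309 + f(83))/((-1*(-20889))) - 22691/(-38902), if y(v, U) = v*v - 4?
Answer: -52579093/270874626 ≈ -0.19411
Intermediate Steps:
y(v, U) = -4 + v² (y(v, U) = v² - 4 = -4 + v²)
f(t) = -13 + t (f(t) = (t + (-4 + 0²)) - 9 = (t + (-4 + 0)) - 9 = (t - 4) - 9 = (-4 + t) - 9 = -13 + t)
(-16309 + f(83))/((-1*(-20889))) - 22691/(-38902) = (-16309 + (-13 + 83))/((-1*(-20889))) - 22691/(-38902) = (-16309 + 70)/20889 - 22691*(-1/38902) = -16239*1/20889 + 22691/38902 = -5413/6963 + 22691/38902 = -52579093/270874626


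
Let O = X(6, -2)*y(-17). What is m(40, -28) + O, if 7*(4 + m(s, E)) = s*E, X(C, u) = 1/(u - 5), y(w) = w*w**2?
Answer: 3765/7 ≈ 537.86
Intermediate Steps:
y(w) = w**3
X(C, u) = 1/(-5 + u)
m(s, E) = -4 + E*s/7 (m(s, E) = -4 + (s*E)/7 = -4 + (E*s)/7 = -4 + E*s/7)
O = 4913/7 (O = (-17)**3/(-5 - 2) = -4913/(-7) = -1/7*(-4913) = 4913/7 ≈ 701.86)
m(40, -28) + O = (-4 + (1/7)*(-28)*40) + 4913/7 = (-4 - 160) + 4913/7 = -164 + 4913/7 = 3765/7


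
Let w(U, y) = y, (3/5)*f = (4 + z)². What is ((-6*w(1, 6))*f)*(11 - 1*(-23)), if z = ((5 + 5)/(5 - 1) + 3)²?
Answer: -4786095/2 ≈ -2.3930e+6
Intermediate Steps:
z = 121/4 (z = (10/4 + 3)² = (10*(¼) + 3)² = (5/2 + 3)² = (11/2)² = 121/4 ≈ 30.250)
f = 93845/48 (f = 5*(4 + 121/4)²/3 = 5*(137/4)²/3 = (5/3)*(18769/16) = 93845/48 ≈ 1955.1)
((-6*w(1, 6))*f)*(11 - 1*(-23)) = (-6*6*(93845/48))*(11 - 1*(-23)) = (-36*93845/48)*(11 + 23) = -281535/4*34 = -4786095/2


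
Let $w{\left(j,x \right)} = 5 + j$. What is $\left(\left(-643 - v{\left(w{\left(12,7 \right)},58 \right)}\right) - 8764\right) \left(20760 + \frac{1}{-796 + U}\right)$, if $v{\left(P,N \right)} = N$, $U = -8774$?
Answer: $- \frac{125362788569}{638} \approx -1.9649 \cdot 10^{8}$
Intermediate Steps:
$\left(\left(-643 - v{\left(w{\left(12,7 \right)},58 \right)}\right) - 8764\right) \left(20760 + \frac{1}{-796 + U}\right) = \left(\left(-643 - 58\right) - 8764\right) \left(20760 + \frac{1}{-796 - 8774}\right) = \left(\left(-643 - 58\right) - 8764\right) \left(20760 + \frac{1}{-9570}\right) = \left(-701 - 8764\right) \left(20760 - \frac{1}{9570}\right) = \left(-9465\right) \frac{198673199}{9570} = - \frac{125362788569}{638}$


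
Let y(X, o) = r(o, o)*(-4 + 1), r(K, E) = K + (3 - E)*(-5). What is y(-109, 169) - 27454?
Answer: -30451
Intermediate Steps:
r(K, E) = -15 + K + 5*E (r(K, E) = K + (-15 + 5*E) = -15 + K + 5*E)
y(X, o) = 45 - 18*o (y(X, o) = (-15 + o + 5*o)*(-4 + 1) = (-15 + 6*o)*(-3) = 45 - 18*o)
y(-109, 169) - 27454 = (45 - 18*169) - 27454 = (45 - 3042) - 27454 = -2997 - 27454 = -30451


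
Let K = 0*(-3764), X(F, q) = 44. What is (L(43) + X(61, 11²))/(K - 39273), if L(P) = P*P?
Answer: -631/13091 ≈ -0.048201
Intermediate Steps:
L(P) = P²
K = 0
(L(43) + X(61, 11²))/(K - 39273) = (43² + 44)/(0 - 39273) = (1849 + 44)/(-39273) = 1893*(-1/39273) = -631/13091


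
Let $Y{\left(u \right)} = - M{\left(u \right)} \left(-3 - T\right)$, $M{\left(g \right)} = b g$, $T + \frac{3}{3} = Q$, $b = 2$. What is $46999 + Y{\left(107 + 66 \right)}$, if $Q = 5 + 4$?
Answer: $50805$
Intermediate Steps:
$Q = 9$
$T = 8$ ($T = -1 + 9 = 8$)
$M{\left(g \right)} = 2 g$
$Y{\left(u \right)} = 22 u$ ($Y{\left(u \right)} = - 2 u \left(-3 - 8\right) = - 2 u \left(-11\right) = - \left(-22\right) u = 22 u$)
$46999 + Y{\left(107 + 66 \right)} = 46999 + 22 \left(107 + 66\right) = 46999 + 22 \cdot 173 = 46999 + 3806 = 50805$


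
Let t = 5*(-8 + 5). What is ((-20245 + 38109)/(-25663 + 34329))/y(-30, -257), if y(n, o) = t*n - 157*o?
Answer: 116/2295871 ≈ 5.0525e-5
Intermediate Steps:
t = -15 (t = 5*(-3) = -15)
y(n, o) = -157*o - 15*n (y(n, o) = -15*n - 157*o = -157*o - 15*n)
((-20245 + 38109)/(-25663 + 34329))/y(-30, -257) = ((-20245 + 38109)/(-25663 + 34329))/(-157*(-257) - 15*(-30)) = (17864/8666)/(40349 + 450) = (17864*(1/8666))/40799 = (1276/619)*(1/40799) = 116/2295871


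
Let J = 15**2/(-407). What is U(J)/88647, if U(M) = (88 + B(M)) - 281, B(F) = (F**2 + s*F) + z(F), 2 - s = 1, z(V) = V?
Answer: -32102782/14684286903 ≈ -0.0021862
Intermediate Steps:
s = 1 (s = 2 - 1*1 = 2 - 1 = 1)
B(F) = F**2 + 2*F (B(F) = (F**2 + 1*F) + F = (F**2 + F) + F = (F + F**2) + F = F**2 + 2*F)
J = -225/407 (J = 225*(-1/407) = -225/407 ≈ -0.55283)
U(M) = -193 + M*(2 + M) (U(M) = (88 + M*(2 + M)) - 281 = -193 + M*(2 + M))
U(J)/88647 = (-193 + (-225/407)**2 + 2*(-225/407))/88647 = (-193 + 50625/165649 - 450/407)*(1/88647) = -32102782/165649*1/88647 = -32102782/14684286903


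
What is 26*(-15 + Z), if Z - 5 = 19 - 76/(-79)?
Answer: 20462/79 ≈ 259.01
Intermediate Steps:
Z = 1972/79 (Z = 5 + (19 - 76/(-79)) = 5 + (19 - 76*(-1)/79) = 5 + (19 - 1*(-76/79)) = 5 + (19 + 76/79) = 5 + 1577/79 = 1972/79 ≈ 24.962)
26*(-15 + Z) = 26*(-15 + 1972/79) = 26*(787/79) = 20462/79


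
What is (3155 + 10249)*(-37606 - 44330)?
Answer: -1098270144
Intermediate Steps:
(3155 + 10249)*(-37606 - 44330) = 13404*(-81936) = -1098270144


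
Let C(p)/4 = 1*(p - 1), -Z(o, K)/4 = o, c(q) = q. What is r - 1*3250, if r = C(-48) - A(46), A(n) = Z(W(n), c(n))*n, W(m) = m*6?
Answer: 47338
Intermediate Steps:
W(m) = 6*m
Z(o, K) = -4*o
C(p) = -4 + 4*p (C(p) = 4*(1*(p - 1)) = 4*(1*(-1 + p)) = 4*(-1 + p) = -4 + 4*p)
A(n) = -24*n**2 (A(n) = (-24*n)*n = -24*n**2)
r = 50588 (r = (-4 + 4*(-48)) - (-24)*46**2 = (-4 - 192) - (-24)*2116 = -196 - 1*(-50784) = -196 + 50784 = 50588)
r - 1*3250 = 50588 - 1*3250 = 50588 - 3250 = 47338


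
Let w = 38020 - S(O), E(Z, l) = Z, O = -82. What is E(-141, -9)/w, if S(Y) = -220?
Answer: -141/38240 ≈ -0.0036872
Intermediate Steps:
w = 38240 (w = 38020 - 1*(-220) = 38020 + 220 = 38240)
E(-141, -9)/w = -141/38240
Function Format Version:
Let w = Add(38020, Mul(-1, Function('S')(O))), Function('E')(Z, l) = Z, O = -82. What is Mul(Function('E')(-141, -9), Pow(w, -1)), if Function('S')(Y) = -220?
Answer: Rational(-141, 38240) ≈ -0.0036872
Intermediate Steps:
w = 38240 (w = Add(38020, Mul(-1, -220)) = Add(38020, 220) = 38240)
Mul(Function('E')(-141, -9), Pow(w, -1)) = Mul(-141, Pow(38240, -1)) = Mul(-141, Rational(1, 38240)) = Rational(-141, 38240)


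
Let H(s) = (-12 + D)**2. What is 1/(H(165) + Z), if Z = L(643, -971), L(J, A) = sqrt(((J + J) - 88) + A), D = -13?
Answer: 625/390398 - sqrt(227)/390398 ≈ 0.0015623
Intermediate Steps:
H(s) = 625 (H(s) = (-12 - 13)**2 = (-25)**2 = 625)
L(J, A) = sqrt(-88 + A + 2*J) (L(J, A) = sqrt((2*J - 88) + A) = sqrt((-88 + 2*J) + A) = sqrt(-88 + A + 2*J))
Z = sqrt(227) (Z = sqrt(-88 - 971 + 2*643) = sqrt(-88 - 971 + 1286) = sqrt(227) ≈ 15.067)
1/(H(165) + Z) = 1/(625 + sqrt(227))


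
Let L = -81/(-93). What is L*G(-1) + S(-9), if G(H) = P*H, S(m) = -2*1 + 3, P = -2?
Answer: 85/31 ≈ 2.7419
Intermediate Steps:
S(m) = 1 (S(m) = -2 + 3 = 1)
L = 27/31 (L = -81*(-1/93) = 27/31 ≈ 0.87097)
G(H) = -2*H
L*G(-1) + S(-9) = 27*(-2*(-1))/31 + 1 = (27/31)*2 + 1 = 54/31 + 1 = 85/31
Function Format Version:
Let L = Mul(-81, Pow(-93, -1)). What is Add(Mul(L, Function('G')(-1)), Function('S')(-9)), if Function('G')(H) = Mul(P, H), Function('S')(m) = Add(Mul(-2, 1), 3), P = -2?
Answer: Rational(85, 31) ≈ 2.7419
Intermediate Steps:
Function('S')(m) = 1 (Function('S')(m) = Add(-2, 3) = 1)
L = Rational(27, 31) (L = Mul(-81, Rational(-1, 93)) = Rational(27, 31) ≈ 0.87097)
Function('G')(H) = Mul(-2, H)
Add(Mul(L, Function('G')(-1)), Function('S')(-9)) = Add(Mul(Rational(27, 31), Mul(-2, -1)), 1) = Add(Mul(Rational(27, 31), 2), 1) = Add(Rational(54, 31), 1) = Rational(85, 31)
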